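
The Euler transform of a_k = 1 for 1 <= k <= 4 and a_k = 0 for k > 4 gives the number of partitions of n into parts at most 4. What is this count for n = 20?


Partitions of 20 into parts at most 4:
Using generating function (1-x)^(-1)(1-x^2)^(-1)...(1-x^4)^(-1),
the coefficient of x^20 = 108

108


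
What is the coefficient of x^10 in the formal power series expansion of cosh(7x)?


The Maclaurin series is cosh(t) = sum_{m>=0} t^(2m) / (2m)!, so substituting t = 7x, only even powers of x are nonzero, with coefficient of x^(2m) equal to 7^(2m) / (2m)!.
For x^10 the coefficient is 7^10/10! = 282475249/3628800 = 40353607/518400.

40353607/518400


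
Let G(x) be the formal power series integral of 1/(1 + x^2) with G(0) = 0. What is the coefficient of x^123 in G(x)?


1/(1 + x^2) = sum_{j>=0} (-1)^j x^(2j). Integrating termwise with G(0) = 0:
G(x) = sum_{j>=0} (-1)^j x^(2j+1) / (2j+1) = arctan(x).
Only odd powers are nonzero. For x^123 write 123 = 2*61 + 1, giving
(-1)^61 / 123 = -1/123 = -1/123.

-1/123


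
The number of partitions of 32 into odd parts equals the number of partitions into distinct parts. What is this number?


Computing partitions of 32 into odd parts (1, 3, 5, ...):
Using the generating function prod_{k>=0} 1/(1-x^(2k+1)),
the count is 390

390


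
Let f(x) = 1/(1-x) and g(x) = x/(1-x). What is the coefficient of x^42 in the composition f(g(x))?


First simplify the composition: f(g(x)) = 1/(1 - x/(1-x)) = (1-x)/((1-x) - x) = (1-x)/(1-2x).
Now extract the coefficient. Write (1-x)/(1-2x) = 1/(1-2x) - x/(1-2x).
The coefficient of x^n in 1/(1-2x) is 2^n, and in x/(1-2x) is 2^(n-1) (for n >= 1).
So the coefficient of x^42 is 2^42 - 2^41 = 4398046511104 - 2199023255552 = 2199023255552.

2199023255552


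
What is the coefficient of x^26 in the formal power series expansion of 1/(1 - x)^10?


The negative binomial / multiset identity is
1/(1 - x)^r = sum_{k>=0} C(k + r - 1, r - 1) x^k.
Here r = 10 and k = 26, so the coefficient is
C(26 + 9, 9) = C(35, 9)
= 70607460

70607460


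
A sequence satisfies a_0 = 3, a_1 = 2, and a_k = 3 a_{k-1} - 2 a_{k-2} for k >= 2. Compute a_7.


The characteristic equation is t^2 - 3 t + 2 = 0, with roots r_1 = 2 and r_2 = 1 (so c_1 = r_1 + r_2, c_2 = -r_1 r_2 as required).
One can use the closed form a_n = A r_1^n + B r_2^n, but direct iteration is more reliable:
a_0 = 3, a_1 = 2, a_2 = 0, a_3 = -4, a_4 = -12, a_5 = -28, a_6 = -60, a_7 = -124.
So a_7 = -124.

-124


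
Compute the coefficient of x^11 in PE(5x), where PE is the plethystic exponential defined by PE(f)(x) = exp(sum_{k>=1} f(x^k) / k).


With f(x) = 5x, the exponent is sum_{k>=1} 5 x^k / k = 5 * (-ln(1 - x)). Exponentiating:
PE(5x) = exp(-5 ln(1 - x)) = 1/(1 - x)^5.
By the negative binomial expansion, [x^n] 1/(1 - x)^5 = C(n + 4, 4).
For n = 11: C(15, 4) = 1365.

1365


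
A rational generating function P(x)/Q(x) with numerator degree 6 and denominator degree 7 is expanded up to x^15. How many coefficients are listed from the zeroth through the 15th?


Expanding up to x^15 gives the coefficients for x^0, x^1, ..., x^15.
That is 15 + 1 = 16 coefficients in total.

16


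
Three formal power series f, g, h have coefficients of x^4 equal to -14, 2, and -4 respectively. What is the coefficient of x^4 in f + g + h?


Series addition is componentwise:
-14 + 2 + -4
= -16

-16


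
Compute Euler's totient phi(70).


phi(n) counts integers in [1, n] coprime to n. Using the multiplicative formula phi(n) = n * prod_{p | n} (1 - 1/p):
70 = 2 * 5 * 7, so
phi(70) = 70 * (1 - 1/2) * (1 - 1/5) * (1 - 1/7) = 24.

24


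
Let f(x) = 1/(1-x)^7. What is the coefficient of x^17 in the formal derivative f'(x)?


Differentiate: d/dx [ 1/(1-x)^r ] = r / (1-x)^(r+1).
Here r = 7, so f'(x) = 7 / (1-x)^8.
The expansion of 1/(1-x)^(r+1) has coefficient of x^n equal to C(n+r, r).
So the coefficient of x^17 in f'(x) is
7 * C(24, 7) = 7 * 346104 = 2422728

2422728


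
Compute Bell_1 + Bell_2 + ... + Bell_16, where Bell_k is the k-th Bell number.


Recall Bell_k counts set partitions of a k-set (with Bell_0 = 1 by convention).
Bell_1 through Bell_16: 1, 2, 5, 15, 52, 203, 877, 4140, 21147, 115975, 678570, 4213597, 27644437, 190899322, 1382958545, 10480142147
Sum = 1 + 2 + 5 + 15 + 52 + 203 + 877 + 4140 + 21147 + 115975 + 678570 + 4213597 + 27644437 + 190899322 + 1382958545 + 10480142147 = 12086679035.

12086679035


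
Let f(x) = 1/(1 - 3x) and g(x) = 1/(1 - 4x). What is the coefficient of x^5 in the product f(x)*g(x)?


The coefficient of x^n in f*g is the Cauchy product: sum_{k=0}^{n} a^k * b^(n-k).
With a=3, b=4, n=5:
sum_{k=0}^{5} 3^k * 4^(5-k)
= 3367

3367


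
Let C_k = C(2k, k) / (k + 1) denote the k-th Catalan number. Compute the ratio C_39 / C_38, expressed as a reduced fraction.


Using C_k = (2k)! / (k! (k+1)!), the ratio C_{k+1}/C_k simplifies to
C_{k+1}/C_k = [(2k+2)! / ((k+1)! (k+2)!)] * [k! (k+1)! / (2k)!]
 = (2k+2)(2k+1) / ((k+1)(k+2)) = 2(2k+1) / (k+2).
For k = 38: 2(2*38 + 1) / (38 + 2) = 154/40 = 77/20.

77/20


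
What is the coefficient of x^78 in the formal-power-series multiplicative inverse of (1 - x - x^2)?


Let the inverse be f(x) = sum_{k>=0} a_k x^k. From f(x) * (1 - x - x^2) = 1 and matching coefficients:
 x^0: a_0 = 1.
 x^1: a_1 - a_0 = 0, so a_1 = 1.
 x^k (k >= 2): a_k - a_{k-1} - a_{k-2} = 0, i.e. a_k = a_{k-1} + a_{k-2}.
This is the Fibonacci-type recurrence shifted so that a_0 = a_1 = 1.
Iterating: a_0=1, a_1=1, a_2=2, a_3=3, a_4=5, a_5=8, a_6=13, a_7=21, a_8=34, a_9=55, ...
a_78 = 14472334024676221.

14472334024676221


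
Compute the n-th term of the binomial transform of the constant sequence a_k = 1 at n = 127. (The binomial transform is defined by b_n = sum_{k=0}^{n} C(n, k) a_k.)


With a_k = 1 for all k, b_n = sum_{k=0}^{n} C(n, k) = 2^n by the binomial theorem.
For n = 127: 2^127 = 170141183460469231731687303715884105728.

170141183460469231731687303715884105728


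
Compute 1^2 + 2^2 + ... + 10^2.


This power sum has a closed form given by Faulhaber's formula
sum_{k=1}^{m} k^p = (1 / (p + 1)) * sum_{j=0}^{p} C(p + 1, j) B_j m^(p + 1 - j),
but for small m direct computation is fastest:
1 + 4 + 9 + 16 + 25 + 36 + 49 + 64 + 81 + 100 = 385.

385


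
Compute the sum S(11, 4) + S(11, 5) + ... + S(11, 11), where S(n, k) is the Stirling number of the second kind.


By definition, S(n, k) counts partitions of an n-set into exactly k nonempty blocks.
Computing row n = 11 for k = 4..11:
S(11, k): 145750, 246730, 179487, 63987, 11880, 1155, 55, 1
Sum = 649045.

649045


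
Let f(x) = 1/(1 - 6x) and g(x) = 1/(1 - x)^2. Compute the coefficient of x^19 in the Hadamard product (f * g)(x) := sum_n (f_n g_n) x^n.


f has coefficients f_k = 6^k. For g = 1/(1 - x)^2 the coefficient is g_k = C(k + 1, 1) = k + 1. The Hadamard coefficient is (f * g)_k = 6^k * (k + 1).
For k = 19: 6^19 * 20 = 609359740010496 * 20 = 12187194800209920.

12187194800209920


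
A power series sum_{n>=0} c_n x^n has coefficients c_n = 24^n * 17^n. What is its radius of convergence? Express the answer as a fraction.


By the root test (Cauchy-Hadamard), the radius is R = 1 / limsup_n |c_n|^(1/n).
Here |c_n|^(1/n) = (24^n * 17^n)^(1/n) = 24 * 17 = 408 for all n.
So R = 1/408 = 1/408.

1/408


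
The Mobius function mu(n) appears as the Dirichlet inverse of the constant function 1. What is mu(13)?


13 = 13 (all distinct primes).
mu(13) = (-1)^1 = -1

-1


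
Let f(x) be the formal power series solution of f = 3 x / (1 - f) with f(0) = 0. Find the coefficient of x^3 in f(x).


Apply Lagrange inversion: f = 3 x * phi(f) with phi(t) = 1/(1 - t), so
[x^n] f = 3^n * (1/n) [t^(n-1)] phi(t)^n = 3^n * (1/n) [t^(n-1)] (1 - t)^(-n) = 3^n * (1/n) C(2n - 2, n - 1) = 3^n * C_{n-1}.
For n = 3: C_2 = C(4, 2) / 3 = 6/3 = 2.
With the 3^3 = 27 factor, the coefficient is 27 * 2 = 54.

54


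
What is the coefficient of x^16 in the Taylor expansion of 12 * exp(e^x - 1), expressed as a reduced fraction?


exp(e^x - 1) = sum_{k>=0} Bell_k x^k / k!, where Bell_k is the k-th Bell number.
So the coefficient of x^16 is 12 * Bell_16 / 16!.
Computing: Bell_16 = 10480142147 and 16! = 20922789888000, giving
12 * 10480142147/20922789888000 = 10480142147/1743565824000.

10480142147/1743565824000


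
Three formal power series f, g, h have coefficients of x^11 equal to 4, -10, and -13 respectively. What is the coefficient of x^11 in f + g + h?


Series addition is componentwise:
4 + -10 + -13
= -19

-19


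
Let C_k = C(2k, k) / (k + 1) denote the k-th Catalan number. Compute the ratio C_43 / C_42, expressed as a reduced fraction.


Using C_k = (2k)! / (k! (k+1)!), the ratio C_{k+1}/C_k simplifies to
C_{k+1}/C_k = [(2k+2)! / ((k+1)! (k+2)!)] * [k! (k+1)! / (2k)!]
 = (2k+2)(2k+1) / ((k+1)(k+2)) = 2(2k+1) / (k+2).
For k = 42: 2(2*42 + 1) / (42 + 2) = 170/44 = 85/22.

85/22


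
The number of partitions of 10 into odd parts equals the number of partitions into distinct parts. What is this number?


Computing partitions of 10 into odd parts (1, 3, 5, ...):
Using the generating function prod_{k>=0} 1/(1-x^(2k+1)),
the count is 10

10


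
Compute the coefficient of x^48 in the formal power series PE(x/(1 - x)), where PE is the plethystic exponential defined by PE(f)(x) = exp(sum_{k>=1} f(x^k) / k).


For f(x) = x/(1 - x) we have
sum_{k>=1} f(x^k) / k = sum_{k>=1} (1/k) * x^k / (1 - x^k) = sum_{k, m >= 1} x^(k m) / k,
which after exponentiating simplifies to
PE(x/(1 - x)) = prod_{k>=1} 1 / (1 - x^k).
This is the generating function for the partition function p(n), so the coefficient of x^48 is p(48).
Computing p(48) by dynamic programming over parts 1, 2, ..., 48: p(48) = 147273.

147273


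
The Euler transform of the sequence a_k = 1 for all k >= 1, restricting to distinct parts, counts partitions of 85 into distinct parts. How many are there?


Partitions of 85 into distinct parts can be computed via generating function.
Product (1+x)(1+x^2)(1+x^3)...
The coefficient of x^85 = 121792

121792


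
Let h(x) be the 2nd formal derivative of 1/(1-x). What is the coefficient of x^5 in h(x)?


Differentiating 2 times: d^2/dx^2 [1/(1-x)] = 2!/(1-x)^3.
The expansion 1/(1-x)^3 = sum_{k>=0} C(k+2, 2) x^k, so the coefficient of x^n in 2!/(1-x)^3 is 2! * C(n+2, 2).
For n = 5: 2 * C(7, 2) = 2 * 21 = 42

42


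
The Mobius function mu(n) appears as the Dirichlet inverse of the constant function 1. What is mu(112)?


112 has a squared prime factor, so mu(112) = 0.
Factorization reveals a repeated prime.

0


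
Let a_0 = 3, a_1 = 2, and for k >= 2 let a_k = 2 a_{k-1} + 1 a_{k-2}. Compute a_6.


Iterating the recurrence forward:
a_0 = 3
a_1 = 2
a_2 = 2*2 + 1*3 = 7
a_3 = 2*7 + 1*2 = 16
a_4 = 2*16 + 1*7 = 39
a_5 = 2*39 + 1*16 = 94
a_6 = 2*94 + 1*39 = 227
So a_6 = 227.

227


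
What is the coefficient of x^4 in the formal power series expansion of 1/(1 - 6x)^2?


The general identity 1/(1 - c x)^r = sum_{k>=0} c^k C(k + r - 1, r - 1) x^k follows by substituting y = c x into 1/(1 - y)^r = sum_{k>=0} C(k + r - 1, r - 1) y^k.
For c = 6, r = 2, k = 4:
6^4 * C(5, 1) = 1296 * 5 = 6480.

6480


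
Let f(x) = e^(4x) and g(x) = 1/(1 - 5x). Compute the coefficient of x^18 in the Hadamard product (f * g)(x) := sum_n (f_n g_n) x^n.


Expanding: f_k = 4^k/k! (from e^(4x)) and g_k = 5^k (from 1/(1 - 5x)). So the Hadamard coefficient (f * g)_k = 4^k 5^k / k! = (20)^k / k!.
For k = 18: 20^18/18! = 262144000000000000000000/6402373705728000 = 32000000000000000/781539759.

32000000000000000/781539759


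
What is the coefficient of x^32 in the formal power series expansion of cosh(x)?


The Maclaurin series is cosh(t) = sum_{m>=0} t^(2m) / (2m)!, so substituting t = x, only even powers of x are nonzero, with coefficient of x^(2m) equal to 1 / (2m)!.
For x^32 the coefficient is 1/32! = 1/263130836933693530167218012160000000 = 1/263130836933693530167218012160000000.

1/263130836933693530167218012160000000


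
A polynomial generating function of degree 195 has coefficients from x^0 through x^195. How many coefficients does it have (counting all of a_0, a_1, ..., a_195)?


A polynomial of degree 195 takes the form a_0 + a_1 x + ... + a_195 x^195.
The number of coefficients is 195 + 1 = 196.

196


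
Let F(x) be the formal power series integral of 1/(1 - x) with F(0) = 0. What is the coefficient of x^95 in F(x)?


1/(1 - x) = sum_{k>=0} x^k. Integrating termwise and using F(0) = 0 gives
F(x) = sum_{k>=0} x^(k+1) / (k+1) = sum_{m>=1} x^m / m = -ln(1 - x).
So the coefficient of x^95 is 1/95 = 1/95.

1/95


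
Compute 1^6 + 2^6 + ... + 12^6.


This power sum has a closed form given by Faulhaber's formula
sum_{k=1}^{m} k^p = (1 / (p + 1)) * sum_{j=0}^{p} C(p + 1, j) B_j m^(p + 1 - j),
but for small m direct computation is fastest:
1 + 64 + 729 + 4096 + 15625 + 46656 + 117649 + 262144 + 531441 + 1000000 + 1771561 + 2985984 = 6735950.

6735950


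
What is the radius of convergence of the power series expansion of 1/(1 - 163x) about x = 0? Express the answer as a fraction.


Expanding 1/(1 - 163x) = sum_{k>=0} 163^k x^k, the series converges when |163x| < 1, i.e., |x| < 1/163.
So the radius of convergence is 1/163 = 1/163.

1/163


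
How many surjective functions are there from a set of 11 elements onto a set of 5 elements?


By inclusion-exclusion on which target elements are missed, the number of surjections from an n-set onto a k-set is
surj(n, k) = sum_{j=0}^{k} (-1)^j C(k, j) (k - j)^n.
Equivalently surj(n, k) = k! * S(n, k), where S(n, k) is the Stirling number of the second kind.
For n = 11, k = 5:
S(11, 5) = 246730, so
surj = 5! * 246730 = 120 * 246730 = 29607600.

29607600


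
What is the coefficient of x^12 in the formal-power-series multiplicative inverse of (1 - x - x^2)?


Let the inverse be f(x) = sum_{k>=0} a_k x^k. From f(x) * (1 - x - x^2) = 1 and matching coefficients:
 x^0: a_0 = 1.
 x^1: a_1 - a_0 = 0, so a_1 = 1.
 x^k (k >= 2): a_k - a_{k-1} - a_{k-2} = 0, i.e. a_k = a_{k-1} + a_{k-2}.
This is the Fibonacci-type recurrence shifted so that a_0 = a_1 = 1.
Iterating: a_0=1, a_1=1, a_2=2, a_3=3, a_4=5, a_5=8, a_6=13, a_7=21, a_8=34, a_9=55, ...
a_12 = 233.

233


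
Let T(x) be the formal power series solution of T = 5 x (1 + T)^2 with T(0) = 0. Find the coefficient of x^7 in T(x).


Apply the Lagrange inversion formula: if T = 5 x * phi(T) with phi(t) = (1 + t)^2, then [x^n] T = 5^n * (1/n) [t^(n-1)] phi(t)^n = 5^n * (1/n) [t^(n-1)] (1 + t)^(2n) = 5^n * (1/n) C(2n, n-1).
Using the identity C(2n, n-1) = C(2n, n) * n / (n+1), the unscaled factor equals C(2n, n) / (n+1) = C_n, the n-th Catalan number.
For n = 7: C_7 = C(14, 7) / 8 = 3432/8 = 429.
With the 5^7 = 78125 factor, the coefficient is 78125 * 429 = 33515625.

33515625


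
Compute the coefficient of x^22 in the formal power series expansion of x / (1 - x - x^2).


Let f(x) = sum_{k>=0} a_k x^k. Multiplying f(x) * (1 - x - x^2) = x and matching coefficients gives a_0 = 0, a_1 = 1, and a_k = a_{k-1} + a_{k-2} for k >= 2. These are the Fibonacci numbers F_k.
Iterating from F_0 = 0, F_1 = 1:
F_0=0, F_1=1, F_2=1, F_3=2, F_4=3, F_5=5, F_6=8, F_7=13, F_8=21, F_9=34, ...
F_22 = 17711.

17711


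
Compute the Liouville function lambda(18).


The Liouville function is lambda(k) = (-1)^Omega(k), where Omega(k) counts the prime factors of k with multiplicity.
Factoring: 18 = 2 * 3 * 3, so Omega(18) = 3.
lambda(18) = (-1)^3 = -1.

-1


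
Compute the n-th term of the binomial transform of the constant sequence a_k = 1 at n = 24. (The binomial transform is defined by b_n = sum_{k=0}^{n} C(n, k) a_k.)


With a_k = 1 for all k, b_n = sum_{k=0}^{n} C(n, k) = 2^n by the binomial theorem.
For n = 24: 2^24 = 16777216.

16777216


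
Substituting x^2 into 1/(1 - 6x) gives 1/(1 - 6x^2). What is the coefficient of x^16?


The coefficient of x^(2m) in 1/(1 - 6x^2) is 6^m.
With n = 16 = 2*8, the coefficient is 6^8 = 1679616.

1679616


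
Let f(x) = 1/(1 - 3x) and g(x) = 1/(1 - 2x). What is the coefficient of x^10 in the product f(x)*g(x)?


The coefficient of x^n in f*g is the Cauchy product: sum_{k=0}^{n} a^k * b^(n-k).
With a=3, b=2, n=10:
sum_{k=0}^{10} 3^k * 2^(10-k)
= 175099

175099


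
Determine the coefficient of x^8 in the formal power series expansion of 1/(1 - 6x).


The geometric series identity gives 1/(1 - c x) = sum_{k>=0} c^k x^k, so the coefficient of x^k is c^k.
Here c = 6 and k = 8.
Computing: 6^8 = 1679616

1679616


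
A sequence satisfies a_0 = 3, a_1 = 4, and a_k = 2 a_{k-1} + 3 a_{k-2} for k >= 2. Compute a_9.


The characteristic equation is t^2 - 2 t - 3 = 0, with roots r_1 = 3 and r_2 = -1 (so c_1 = r_1 + r_2, c_2 = -r_1 r_2 as required).
One can use the closed form a_n = A r_1^n + B r_2^n, but direct iteration is more reliable:
a_0 = 3, a_1 = 4, a_2 = 17, a_3 = 46, a_4 = 143, a_5 = 424, a_6 = 1277, a_7 = 3826, a_8 = 11483, a_9 = 34444.
So a_9 = 34444.

34444


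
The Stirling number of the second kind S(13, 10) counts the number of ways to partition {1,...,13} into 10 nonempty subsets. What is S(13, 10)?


Using the explicit formula S(n,k) = (1/k!) sum_{j=0}^{k} (-1)^(k-j) C(k,j) j^n:
S(13, 10) = 39325
Equivalently, S(n,k) is n! times the coefficient of x^n in the EGF (e^x - 1)^k / k!.

39325


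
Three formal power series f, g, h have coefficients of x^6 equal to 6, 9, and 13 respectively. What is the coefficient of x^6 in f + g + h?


Series addition is componentwise:
6 + 9 + 13
= 28

28


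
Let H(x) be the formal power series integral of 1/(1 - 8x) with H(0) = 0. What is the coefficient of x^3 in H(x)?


1/(1 - 8x) = sum_{k>=0} 8^k x^k. Integrating termwise with H(0) = 0:
H(x) = sum_{k>=0} 8^k x^(k+1) / (k+1) = sum_{m>=1} 8^(m-1) x^m / m.
For m = 3: 8^2/3 = 64/3 = 64/3.

64/3


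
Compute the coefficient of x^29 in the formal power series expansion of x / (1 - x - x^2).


Let f(x) = sum_{k>=0} a_k x^k. Multiplying f(x) * (1 - x - x^2) = x and matching coefficients gives a_0 = 0, a_1 = 1, and a_k = a_{k-1} + a_{k-2} for k >= 2. These are the Fibonacci numbers F_k.
Iterating from F_0 = 0, F_1 = 1:
F_0=0, F_1=1, F_2=1, F_3=2, F_4=3, F_5=5, F_6=8, F_7=13, F_8=21, F_9=34, ...
F_29 = 514229.

514229


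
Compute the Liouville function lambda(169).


The Liouville function is lambda(k) = (-1)^Omega(k), where Omega(k) counts the prime factors of k with multiplicity.
Factoring: 169 = 13 * 13, so Omega(169) = 2.
lambda(169) = (-1)^2 = 1.

1


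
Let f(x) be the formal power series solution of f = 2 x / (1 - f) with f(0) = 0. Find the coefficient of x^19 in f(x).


Apply Lagrange inversion: f = 2 x * phi(f) with phi(t) = 1/(1 - t), so
[x^n] f = 2^n * (1/n) [t^(n-1)] phi(t)^n = 2^n * (1/n) [t^(n-1)] (1 - t)^(-n) = 2^n * (1/n) C(2n - 2, n - 1) = 2^n * C_{n-1}.
For n = 19: C_18 = C(36, 18) / 19 = 9075135300/19 = 477638700.
With the 2^19 = 524288 factor, the coefficient is 524288 * 477638700 = 250420238745600.

250420238745600


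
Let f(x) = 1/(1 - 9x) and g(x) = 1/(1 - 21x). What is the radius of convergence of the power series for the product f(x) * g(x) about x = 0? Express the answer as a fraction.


The radius of 1/(1 - 9x) is 1/9 (nearest singularity at x = 1/9), and the radius of 1/(1 - 21x) is 1/21.
The product f(x)*g(x) = 1/((1 - 9x)(1 - 21x)) has singularities at both 1/9 and 1/21, so its radius of convergence is the distance to the nearest one:
min(1/9, 1/21) = 1/21.

1/21


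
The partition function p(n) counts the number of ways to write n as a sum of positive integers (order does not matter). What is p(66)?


Using the generating function prod_{k>=1} 1/(1-x^k), we compute p(66).
By dynamic programming over parts 1 through 66:
p(66) = 2323520

2323520


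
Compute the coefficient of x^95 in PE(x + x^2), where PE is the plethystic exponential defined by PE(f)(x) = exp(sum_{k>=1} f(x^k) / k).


With f(x) = x + x^2, the exponent is sum_{k>=1} (x^k + x^(2k)) / k = -ln(1 - x) - ln(1 - x^2). Exponentiating:
PE(x + x^2) = 1 / ((1 - x)(1 - x^2)).
This is the generating function for partitions of n into parts of size 1 or 2. The number of 2's can be any j in 0..47, and the rest are 1's, so
[x^95] = floor(95/2) + 1 = 48.

48


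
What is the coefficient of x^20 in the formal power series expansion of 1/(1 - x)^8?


The negative binomial / multiset identity is
1/(1 - x)^r = sum_{k>=0} C(k + r - 1, r - 1) x^k.
Here r = 8 and k = 20, so the coefficient is
C(20 + 7, 7) = C(27, 7)
= 888030

888030


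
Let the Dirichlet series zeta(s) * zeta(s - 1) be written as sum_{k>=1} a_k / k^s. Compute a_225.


Convolution gives a_k = sum_{d | k} d * 1 = sum_{d | k} d = sigma(k), the sum of positive divisors of k.
For k = 225, the divisors are 1, 3, 5, 9, 15, 25, 45, 75, 225, so
sigma(225) = 1 + 3 + 5 + 9 + 15 + 25 + 45 + 75 + 225 = 403.

403


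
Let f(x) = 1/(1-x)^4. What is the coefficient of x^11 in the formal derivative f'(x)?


Differentiate: d/dx [ 1/(1-x)^r ] = r / (1-x)^(r+1).
Here r = 4, so f'(x) = 4 / (1-x)^5.
The expansion of 1/(1-x)^(r+1) has coefficient of x^n equal to C(n+r, r).
So the coefficient of x^11 in f'(x) is
4 * C(15, 4) = 4 * 1365 = 5460

5460


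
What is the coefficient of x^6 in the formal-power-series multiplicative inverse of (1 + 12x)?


The inverse is 1/(1 + 12x). Apply the geometric identity 1/(1 - y) = sum_{k>=0} y^k with y = -12x:
1/(1 + 12x) = sum_{k>=0} (-12)^k x^k.
So the coefficient of x^6 is (-12)^6 = 2985984.

2985984


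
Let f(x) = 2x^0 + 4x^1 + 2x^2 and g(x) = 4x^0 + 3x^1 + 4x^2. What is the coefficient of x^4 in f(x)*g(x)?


Cauchy product at x^4:
2*4
= 8

8


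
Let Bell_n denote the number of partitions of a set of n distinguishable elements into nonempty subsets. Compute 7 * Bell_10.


Bell_10 can be computed from the Bell triangle or from Dobinski's identity Bell_n = (1/e) * sum_{k>=0} k^n / k!.
Computing Bell_10 = 115975.
Then 7 * 115975 = 811825.

811825


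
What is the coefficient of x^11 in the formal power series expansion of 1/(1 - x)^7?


The expansion 1/(1 - x)^r = sum_{k>=0} C(k + r - 1, r - 1) x^k follows from the multiset / negative-binomial theorem (or from repeated differentiation of the geometric series).
For r = 7 and k = 11:
C(17, 6) = 355687428096000 / (720 * 39916800) = 12376.

12376


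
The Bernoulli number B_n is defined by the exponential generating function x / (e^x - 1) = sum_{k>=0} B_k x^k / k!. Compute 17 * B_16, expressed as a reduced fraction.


Bernoulli numbers can also be computed recursively via B_0 = 1 and sum_{j=0}^{m} C(m+1, j) B_j = 0 for m >= 1. Odd-index Bernoulli numbers vanish for k >= 3.
Computing B_16 = -3617/510, so 17 * B_16 = 17 * -3617/510 = -3617/30.

-3617/30


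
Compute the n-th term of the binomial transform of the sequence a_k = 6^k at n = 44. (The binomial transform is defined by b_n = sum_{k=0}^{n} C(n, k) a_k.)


With a_k = 6^k, b_n = sum_{k=0}^{n} C(n, k) 6^k = (1 + 6)^n by the binomial theorem.
For n = 44: (1 + 6)^44 = 7^44 = 15286700631942576193765185769276826401.

15286700631942576193765185769276826401


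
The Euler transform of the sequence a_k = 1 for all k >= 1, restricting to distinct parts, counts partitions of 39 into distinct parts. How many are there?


Partitions of 39 into distinct parts can be computed via generating function.
Product (1+x)(1+x^2)(1+x^3)...
The coefficient of x^39 = 982

982


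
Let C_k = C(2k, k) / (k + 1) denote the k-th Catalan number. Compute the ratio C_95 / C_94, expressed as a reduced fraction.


Using C_k = (2k)! / (k! (k+1)!), the ratio C_{k+1}/C_k simplifies to
C_{k+1}/C_k = [(2k+2)! / ((k+1)! (k+2)!)] * [k! (k+1)! / (2k)!]
 = (2k+2)(2k+1) / ((k+1)(k+2)) = 2(2k+1) / (k+2).
For k = 94: 2(2*94 + 1) / (94 + 2) = 378/96 = 63/16.

63/16


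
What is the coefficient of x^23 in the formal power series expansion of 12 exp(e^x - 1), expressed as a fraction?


exp(e^x - 1) is the exponential generating function for the Bell numbers Bell_k: exp(e^x - 1) = sum_{k>=0} Bell_k x^k / k!.
So the coefficient of x^23 in 12 exp(e^x - 1) is 12 Bell_23 / 23!.
Computing: Bell_23 = 44152005855084346 and 23! = 25852016738884976640000, giving
12 * 44152005855084346/25852016738884976640000 = 22076002927542173/1077167364120207360000.

22076002927542173/1077167364120207360000


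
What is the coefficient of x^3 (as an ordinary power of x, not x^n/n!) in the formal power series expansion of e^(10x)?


The exponential series is e^y = sum_{k>=0} y^k / k!. Substituting y = 10x gives
e^(10x) = sum_{k>=0} 10^k x^k / k!.
So the coefficient of x^n is a^n/n! with a = 10, n = 3:
10^3 / 3! = 1000/6 = 500/3

500/3


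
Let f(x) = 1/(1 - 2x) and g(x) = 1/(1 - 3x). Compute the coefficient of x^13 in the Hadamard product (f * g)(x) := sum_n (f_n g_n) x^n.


f has coefficients f_k = 2^k and g has coefficients g_k = 3^k, so the Hadamard product has coefficient (f*g)_k = 2^k * 3^k = 6^k.
For k = 13: 6^13 = 13060694016.

13060694016


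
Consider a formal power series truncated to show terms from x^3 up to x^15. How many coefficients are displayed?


From x^3 to x^15 inclusive, the count is 15 - 3 + 1 = 13.

13


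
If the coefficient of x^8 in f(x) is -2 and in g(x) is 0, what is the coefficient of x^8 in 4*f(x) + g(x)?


Scalar multiplication scales coefficients: 4 * -2 = -8.
Then add the g coefficient: -8 + 0
= -8

-8


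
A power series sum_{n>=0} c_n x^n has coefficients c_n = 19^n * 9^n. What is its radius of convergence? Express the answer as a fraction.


By the root test (Cauchy-Hadamard), the radius is R = 1 / limsup_n |c_n|^(1/n).
Here |c_n|^(1/n) = (19^n * 9^n)^(1/n) = 19 * 9 = 171 for all n.
So R = 1/171 = 1/171.

1/171


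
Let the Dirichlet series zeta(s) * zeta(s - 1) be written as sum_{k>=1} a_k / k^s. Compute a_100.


Convolution gives a_k = sum_{d | k} d * 1 = sum_{d | k} d = sigma(k), the sum of positive divisors of k.
For k = 100, the divisors are 1, 2, 4, 5, 10, 20, 25, 50, 100, so
sigma(100) = 1 + 2 + 4 + 5 + 10 + 20 + 25 + 50 + 100 = 217.

217


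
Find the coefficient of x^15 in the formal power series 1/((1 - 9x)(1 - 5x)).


By partial fractions or Cauchy convolution:
The coefficient equals sum_{k=0}^{15} 9^k * 5^(15-k).
= 463216900240304

463216900240304


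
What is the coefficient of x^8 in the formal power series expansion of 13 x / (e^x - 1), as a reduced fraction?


The exponential generating function for Bernoulli numbers is
x / (e^x - 1) = sum_{k>=0} B_k x^k / k!.
So the coefficient of x^8 in 13 x / (e^x - 1) is 13 B_8 / 8!.
Computing: B_8 = -1/30, 8! = 40320, giving
13 * -1/30 / 40320 = -13/1209600.

-13/1209600


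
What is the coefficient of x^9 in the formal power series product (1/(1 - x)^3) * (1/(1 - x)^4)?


Combine the factors: (1/(1 - x)^3) * (1/(1 - x)^4) = 1/(1 - x)^7.
Then use 1/(1 - x)^r = sum_{k>=0} C(k + r - 1, r - 1) x^k with r = 7 and k = 9:
C(15, 6) = 5005.

5005


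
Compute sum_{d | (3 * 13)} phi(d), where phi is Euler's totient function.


First, 3 * 13 = 39. One classical identity is sum_{d | n} phi(d) = n (each k in [1, n] has a unique gcd with n, and among the k's with gcd(k, n) = n/d there are phi(d) of them). So the sum equals 39. We also verify directly:
Divisors of 39: 1, 3, 13, 39.
phi values: 1, 2, 12, 24.
Sum = 39.

39


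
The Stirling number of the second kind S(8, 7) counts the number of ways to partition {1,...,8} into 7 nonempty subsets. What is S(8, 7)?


Using the explicit formula S(n,k) = (1/k!) sum_{j=0}^{k} (-1)^(k-j) C(k,j) j^n:
S(8, 7) = 28
Equivalently, S(n,k) is n! times the coefficient of x^n in the EGF (e^x - 1)^k / k!.

28


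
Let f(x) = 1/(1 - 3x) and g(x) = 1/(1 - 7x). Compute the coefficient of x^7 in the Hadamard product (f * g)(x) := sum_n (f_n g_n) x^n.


f has coefficients f_k = 3^k and g has coefficients g_k = 7^k, so the Hadamard product has coefficient (f*g)_k = 3^k * 7^k = 21^k.
For k = 7: 21^7 = 1801088541.

1801088541


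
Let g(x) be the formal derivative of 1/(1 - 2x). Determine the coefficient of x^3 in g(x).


Differentiate termwise: d/dx sum_{k>=0} 2^k x^k = sum_{k>=1} k 2^k x^(k-1) = sum_{j>=0} (j+1) 2^(j+1) x^j.
Equivalently, d/dx [1/(1 - 2x)] = 2/(1 - 2x)^2.
For j = 3: 4 * 2^4 = 4 * 16 = 64.

64


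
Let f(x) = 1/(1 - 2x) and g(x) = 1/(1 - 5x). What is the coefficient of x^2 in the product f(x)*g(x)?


The coefficient of x^n in f*g is the Cauchy product: sum_{k=0}^{n} a^k * b^(n-k).
With a=2, b=5, n=2:
sum_{k=0}^{2} 2^k * 5^(2-k)
= 39

39


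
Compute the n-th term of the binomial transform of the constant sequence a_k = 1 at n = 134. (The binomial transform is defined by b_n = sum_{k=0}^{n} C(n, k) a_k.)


With a_k = 1 for all k, b_n = sum_{k=0}^{n} C(n, k) = 2^n by the binomial theorem.
For n = 134: 2^134 = 21778071482940061661655974875633165533184.

21778071482940061661655974875633165533184


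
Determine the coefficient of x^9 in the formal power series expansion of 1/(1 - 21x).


The geometric series identity gives 1/(1 - c x) = sum_{k>=0} c^k x^k, so the coefficient of x^k is c^k.
Here c = 21 and k = 9.
Computing: 21^9 = 794280046581

794280046581


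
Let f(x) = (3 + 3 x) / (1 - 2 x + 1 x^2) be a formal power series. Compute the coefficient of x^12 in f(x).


Write f(x) = sum_{k>=0} a_k x^k. Multiplying both sides by 1 - 2 x + 1 x^2 gives
(1 - 2 x + 1 x^2) sum_{k>=0} a_k x^k = 3 + 3 x.
Matching coefficients:
 x^0: a_0 = 3
 x^1: a_1 - 2 a_0 = 3  =>  a_1 = 2*3 + 3 = 9
 x^k (k >= 2): a_k = 2 a_{k-1} - 1 a_{k-2}.
Iterating: a_2 = 15, a_3 = 21, a_4 = 27, a_5 = 33, a_6 = 39, a_7 = 45, a_8 = 51, a_9 = 57, a_10 = 63, a_11 = 69, a_12 = 75.
So the coefficient of x^12 is 75.

75


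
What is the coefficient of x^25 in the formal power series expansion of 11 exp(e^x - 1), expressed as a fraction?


exp(e^x - 1) is the exponential generating function for the Bell numbers Bell_k: exp(e^x - 1) = sum_{k>=0} Bell_k x^k / k!.
So the coefficient of x^25 in 11 exp(e^x - 1) is 11 Bell_25 / 25!.
Computing: Bell_25 = 4638590332229999353 and 25! = 15511210043330985984000000, giving
11 * 4638590332229999353/15511210043330985984000000 = 356814640940769181/108470000303013888000000.

356814640940769181/108470000303013888000000


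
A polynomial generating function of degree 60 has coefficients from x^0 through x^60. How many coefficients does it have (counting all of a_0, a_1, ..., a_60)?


A polynomial of degree 60 takes the form a_0 + a_1 x + ... + a_60 x^60.
The number of coefficients is 60 + 1 = 61.

61


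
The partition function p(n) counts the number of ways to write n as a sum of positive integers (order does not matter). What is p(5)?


Using the generating function prod_{k>=1} 1/(1-x^k), we compute p(5).
By dynamic programming over parts 1 through 5:
p(5) = 7

7


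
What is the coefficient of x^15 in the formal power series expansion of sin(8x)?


The Maclaurin series is sin(t) = sum_{k>=0} (-1)^k t^(2k+1) / (2k+1)!, so substituting t = 8x, only odd powers of x are nonzero, with coefficient of x^(2k+1) equal to (-1)^k 8^(2k+1) / (2k+1)!.
Write 15 = 2*7 + 1, giving the coefficient (-1)^7 * 8^15 / 15! = -35184372088832/1307674368000 = -17179869184/638512875.

-17179869184/638512875


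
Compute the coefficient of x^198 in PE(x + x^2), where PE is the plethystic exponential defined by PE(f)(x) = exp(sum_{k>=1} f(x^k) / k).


With f(x) = x + x^2, the exponent is sum_{k>=1} (x^k + x^(2k)) / k = -ln(1 - x) - ln(1 - x^2). Exponentiating:
PE(x + x^2) = 1 / ((1 - x)(1 - x^2)).
This is the generating function for partitions of n into parts of size 1 or 2. The number of 2's can be any j in 0..99, and the rest are 1's, so
[x^198] = floor(198/2) + 1 = 100.

100


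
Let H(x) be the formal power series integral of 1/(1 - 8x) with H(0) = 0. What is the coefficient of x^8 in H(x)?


1/(1 - 8x) = sum_{k>=0} 8^k x^k. Integrating termwise with H(0) = 0:
H(x) = sum_{k>=0} 8^k x^(k+1) / (k+1) = sum_{m>=1} 8^(m-1) x^m / m.
For m = 8: 8^7/8 = 2097152/8 = 262144.

262144


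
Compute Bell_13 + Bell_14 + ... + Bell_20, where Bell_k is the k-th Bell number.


Recall Bell_k counts set partitions of a k-set (with Bell_0 = 1 by convention).
Bell_13 through Bell_20: 27644437, 190899322, 1382958545, 10480142147, 82864869804, 682076806159, 5832742205057, 51724158235372
Sum = 27644437 + 190899322 + 1382958545 + 10480142147 + 82864869804 + 682076806159 + 5832742205057 + 51724158235372 = 58333923760843.

58333923760843


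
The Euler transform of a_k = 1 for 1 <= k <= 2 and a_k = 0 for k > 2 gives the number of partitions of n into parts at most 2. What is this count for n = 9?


Partitions of 9 into parts at most 2:
Using generating function (1-x)^(-1)(1-x^2)^(-1),
the coefficient of x^9 = 5

5


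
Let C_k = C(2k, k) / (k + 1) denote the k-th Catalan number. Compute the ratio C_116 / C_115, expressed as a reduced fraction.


Using C_k = (2k)! / (k! (k+1)!), the ratio C_{k+1}/C_k simplifies to
C_{k+1}/C_k = [(2k+2)! / ((k+1)! (k+2)!)] * [k! (k+1)! / (2k)!]
 = (2k+2)(2k+1) / ((k+1)(k+2)) = 2(2k+1) / (k+2).
For k = 115: 2(2*115 + 1) / (115 + 2) = 462/117 = 154/39.

154/39


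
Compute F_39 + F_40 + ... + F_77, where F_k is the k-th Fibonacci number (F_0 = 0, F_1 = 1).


Use the identity sum_{k=0}^{N} F_k = F_{N+2} - 1 (which follows from F_{k+2} - F_{k+1} = F_k). Then
sum_{k=39}^{77} F_k = (F_{79} - 1) - (F_{40} - 1) = F_{79} - F_{40}.
Computing: F_{79} = 14472334024676221, F_{40} = 102334155, so
Sum = 14472334024676221 - 102334155 = 14472333922342066.

14472333922342066


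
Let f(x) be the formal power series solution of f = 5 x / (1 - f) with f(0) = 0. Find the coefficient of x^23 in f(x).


Apply Lagrange inversion: f = 5 x * phi(f) with phi(t) = 1/(1 - t), so
[x^n] f = 5^n * (1/n) [t^(n-1)] phi(t)^n = 5^n * (1/n) [t^(n-1)] (1 - t)^(-n) = 5^n * (1/n) C(2n - 2, n - 1) = 5^n * C_{n-1}.
For n = 23: C_22 = C(44, 22) / 23 = 2104098963720/23 = 91482563640.
With the 5^23 = 11920928955078125 factor, the coefficient is 11920928955078125 * 91482563640 = 1090557141780853271484375000.

1090557141780853271484375000


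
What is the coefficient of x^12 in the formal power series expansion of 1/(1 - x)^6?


The expansion 1/(1 - x)^r = sum_{k>=0} C(k + r - 1, r - 1) x^k follows from the multiset / negative-binomial theorem (or from repeated differentiation of the geometric series).
For r = 6 and k = 12:
C(17, 5) = 355687428096000 / (120 * 479001600) = 6188.

6188


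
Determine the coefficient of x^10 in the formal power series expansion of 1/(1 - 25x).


The geometric series identity gives 1/(1 - c x) = sum_{k>=0} c^k x^k, so the coefficient of x^k is c^k.
Here c = 25 and k = 10.
Computing: 25^10 = 95367431640625

95367431640625


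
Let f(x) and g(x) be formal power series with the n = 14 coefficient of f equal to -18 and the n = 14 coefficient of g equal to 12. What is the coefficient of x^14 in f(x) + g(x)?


Addition of formal power series is termwise.
The coefficient of x^14 in f + g = -18 + 12
= -6

-6


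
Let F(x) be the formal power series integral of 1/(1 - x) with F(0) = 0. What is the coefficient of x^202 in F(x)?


1/(1 - x) = sum_{k>=0} x^k. Integrating termwise and using F(0) = 0 gives
F(x) = sum_{k>=0} x^(k+1) / (k+1) = sum_{m>=1} x^m / m = -ln(1 - x).
So the coefficient of x^202 is 1/202 = 1/202.

1/202


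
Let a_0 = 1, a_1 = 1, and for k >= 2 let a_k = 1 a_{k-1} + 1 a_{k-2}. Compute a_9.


Iterating the recurrence forward:
a_0 = 1
a_1 = 1
a_2 = 1*1 + 1*1 = 2
a_3 = 1*2 + 1*1 = 3
a_4 = 1*3 + 1*2 = 5
a_5 = 1*5 + 1*3 = 8
a_6 = 1*8 + 1*5 = 13
a_7 = 1*13 + 1*8 = 21
a_8 = 1*21 + 1*13 = 34
a_9 = 1*34 + 1*21 = 55
So a_9 = 55.

55


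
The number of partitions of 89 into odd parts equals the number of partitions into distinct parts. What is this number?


Computing partitions of 89 into odd parts (1, 3, 5, ...):
Using the generating function prod_{k>=0} 1/(1-x^(2k+1)),
the count is 173682

173682


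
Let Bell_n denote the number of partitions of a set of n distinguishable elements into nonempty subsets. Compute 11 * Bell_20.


Bell_20 can be computed from the Bell triangle or from Dobinski's identity Bell_n = (1/e) * sum_{k>=0} k^n / k!.
Computing Bell_20 = 51724158235372.
Then 11 * 51724158235372 = 568965740589092.

568965740589092


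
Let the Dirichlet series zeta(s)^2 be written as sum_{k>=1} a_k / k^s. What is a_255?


The Dirichlet convolution of the constant function 1 with itself gives (1 * 1)(k) = sum_{d | k} 1 = d(k), the number of positive divisors of k.
Since zeta(s) = sum_{k>=1} 1/k^s, we have zeta(s)^2 = sum_{k>=1} d(k)/k^s, so a_k = d(k).
For k = 255: the divisors are 1, 3, 5, 15, 17, 51, 85, 255.
Count = 8.

8


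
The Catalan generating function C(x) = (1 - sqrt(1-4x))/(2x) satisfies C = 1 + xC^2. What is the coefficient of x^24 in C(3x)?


Substituting x -> 3x scales the n-th coefficient by 3^n, so [x^24] C(3x) = 3^24 * C_24.
C_24 = C(2*24, 24)/(25) = 32247603683100/25 = 1289904147324.
So 3^24 * 1289904147324 = 282429536481 * 1289904147324 = 364307030433636856526844.

364307030433636856526844


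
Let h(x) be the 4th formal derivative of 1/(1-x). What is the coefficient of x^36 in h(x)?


Differentiating 4 times: d^4/dx^4 [1/(1-x)] = 4!/(1-x)^5.
The expansion 1/(1-x)^5 = sum_{k>=0} C(k+4, 4) x^k, so the coefficient of x^n in 4!/(1-x)^5 is 4! * C(n+4, 4).
For n = 36: 24 * C(40, 4) = 24 * 91390 = 2193360

2193360


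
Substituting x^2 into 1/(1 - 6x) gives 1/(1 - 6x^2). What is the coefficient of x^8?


The coefficient of x^(2m) in 1/(1 - 6x^2) is 6^m.
With n = 8 = 2*4, the coefficient is 6^4 = 1296.

1296


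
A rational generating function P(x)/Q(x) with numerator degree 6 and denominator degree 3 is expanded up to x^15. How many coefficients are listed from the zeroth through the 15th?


Expanding up to x^15 gives the coefficients for x^0, x^1, ..., x^15.
That is 15 + 1 = 16 coefficients in total.

16


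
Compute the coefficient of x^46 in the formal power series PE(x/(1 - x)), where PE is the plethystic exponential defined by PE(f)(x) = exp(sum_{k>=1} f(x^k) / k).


For f(x) = x/(1 - x) we have
sum_{k>=1} f(x^k) / k = sum_{k>=1} (1/k) * x^k / (1 - x^k) = sum_{k, m >= 1} x^(k m) / k,
which after exponentiating simplifies to
PE(x/(1 - x)) = prod_{k>=1} 1 / (1 - x^k).
This is the generating function for the partition function p(n), so the coefficient of x^46 is p(46).
Computing p(46) by dynamic programming over parts 1, 2, ..., 46: p(46) = 105558.

105558


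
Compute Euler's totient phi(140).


phi(n) counts integers in [1, n] coprime to n. Using the multiplicative formula phi(n) = n * prod_{p | n} (1 - 1/p):
140 = 2^2 * 5 * 7, so
phi(140) = 140 * (1 - 1/2) * (1 - 1/5) * (1 - 1/7) = 48.

48


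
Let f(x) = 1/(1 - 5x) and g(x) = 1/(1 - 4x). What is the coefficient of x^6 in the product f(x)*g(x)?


The coefficient of x^n in f*g is the Cauchy product: sum_{k=0}^{n} a^k * b^(n-k).
With a=5, b=4, n=6:
sum_{k=0}^{6} 5^k * 4^(6-k)
= 61741

61741


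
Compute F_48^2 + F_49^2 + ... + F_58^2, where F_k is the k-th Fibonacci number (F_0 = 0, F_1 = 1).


There is a standard identity sum_{k=0}^{N} F_k^2 = F_N * F_{N+1} (proved inductively from the telescoping relation F_k^2 = F_k F_{k+1} - F_{k-1} F_k). Then
sum_{k=48}^{58} F_k^2 = F_58 F_59 - F_47 F_48.
Computing: F_58 = 591286729879, F_59 = 956722026041, F_47 = 2971215073, F_48 = 4807526976.
Sum = 591286729879 * 956722026041 - 2971215073 * 4807526976 = 565682753984379425469791.

565682753984379425469791


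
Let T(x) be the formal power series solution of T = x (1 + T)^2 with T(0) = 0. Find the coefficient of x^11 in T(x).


Apply the Lagrange inversion formula: if T = x * phi(T) with phi(t) = (1 + t)^2, then [x^n] T = (1/n) [t^(n-1)] phi(t)^n = (1/n) [t^(n-1)] (1 + t)^(2n) = (1/n) C(2n, n-1).
Using the identity C(2n, n-1) = C(2n, n) * n / (n+1), the unscaled factor equals C(2n, n) / (n+1) = C_n, the n-th Catalan number.
For n = 11: C_11 = C(22, 11) / 12 = 705432/12 = 58786 = 58786.

58786
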